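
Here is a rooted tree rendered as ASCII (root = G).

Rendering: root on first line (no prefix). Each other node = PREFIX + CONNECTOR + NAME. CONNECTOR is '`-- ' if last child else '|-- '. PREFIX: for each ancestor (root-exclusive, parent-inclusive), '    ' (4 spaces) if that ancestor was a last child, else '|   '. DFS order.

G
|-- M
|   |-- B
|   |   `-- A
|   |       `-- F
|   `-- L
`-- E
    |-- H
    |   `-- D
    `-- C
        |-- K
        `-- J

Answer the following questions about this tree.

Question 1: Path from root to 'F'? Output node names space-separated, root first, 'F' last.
Walk down from root: G -> M -> B -> A -> F

Answer: G M B A F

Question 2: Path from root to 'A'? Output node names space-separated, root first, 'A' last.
Answer: G M B A

Derivation:
Walk down from root: G -> M -> B -> A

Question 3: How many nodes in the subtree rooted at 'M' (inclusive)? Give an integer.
Subtree rooted at M contains: A, B, F, L, M
Count = 5

Answer: 5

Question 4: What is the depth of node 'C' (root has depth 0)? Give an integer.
Path from root to C: G -> E -> C
Depth = number of edges = 2

Answer: 2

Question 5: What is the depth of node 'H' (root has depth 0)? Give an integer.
Answer: 2

Derivation:
Path from root to H: G -> E -> H
Depth = number of edges = 2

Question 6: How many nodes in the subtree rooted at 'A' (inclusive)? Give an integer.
Subtree rooted at A contains: A, F
Count = 2

Answer: 2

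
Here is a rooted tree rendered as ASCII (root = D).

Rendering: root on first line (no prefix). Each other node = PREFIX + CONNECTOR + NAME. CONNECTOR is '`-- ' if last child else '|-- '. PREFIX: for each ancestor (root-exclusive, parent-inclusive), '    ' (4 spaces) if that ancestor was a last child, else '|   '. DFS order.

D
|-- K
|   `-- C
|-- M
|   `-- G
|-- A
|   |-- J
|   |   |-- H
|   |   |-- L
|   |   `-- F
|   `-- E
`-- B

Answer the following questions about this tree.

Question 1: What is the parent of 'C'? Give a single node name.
Answer: K

Derivation:
Scan adjacency: C appears as child of K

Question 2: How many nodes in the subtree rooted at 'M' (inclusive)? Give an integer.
Answer: 2

Derivation:
Subtree rooted at M contains: G, M
Count = 2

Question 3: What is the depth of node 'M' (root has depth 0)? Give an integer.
Answer: 1

Derivation:
Path from root to M: D -> M
Depth = number of edges = 1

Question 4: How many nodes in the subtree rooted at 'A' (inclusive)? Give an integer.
Subtree rooted at A contains: A, E, F, H, J, L
Count = 6

Answer: 6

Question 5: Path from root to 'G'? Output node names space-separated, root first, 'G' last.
Answer: D M G

Derivation:
Walk down from root: D -> M -> G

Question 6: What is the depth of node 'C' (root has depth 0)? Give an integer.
Answer: 2

Derivation:
Path from root to C: D -> K -> C
Depth = number of edges = 2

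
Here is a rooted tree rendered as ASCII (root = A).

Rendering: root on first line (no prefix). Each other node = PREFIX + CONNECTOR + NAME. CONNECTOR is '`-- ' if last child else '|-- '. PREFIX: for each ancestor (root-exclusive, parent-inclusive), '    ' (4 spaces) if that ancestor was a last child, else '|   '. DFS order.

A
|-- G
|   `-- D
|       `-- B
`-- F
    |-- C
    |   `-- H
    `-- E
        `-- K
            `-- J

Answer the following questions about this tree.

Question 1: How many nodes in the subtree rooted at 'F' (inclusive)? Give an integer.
Answer: 6

Derivation:
Subtree rooted at F contains: C, E, F, H, J, K
Count = 6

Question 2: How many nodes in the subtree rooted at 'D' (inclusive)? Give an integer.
Answer: 2

Derivation:
Subtree rooted at D contains: B, D
Count = 2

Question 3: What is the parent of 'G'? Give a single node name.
Scan adjacency: G appears as child of A

Answer: A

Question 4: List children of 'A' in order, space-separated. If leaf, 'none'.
Node A's children (from adjacency): G, F

Answer: G F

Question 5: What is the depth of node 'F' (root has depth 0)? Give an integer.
Answer: 1

Derivation:
Path from root to F: A -> F
Depth = number of edges = 1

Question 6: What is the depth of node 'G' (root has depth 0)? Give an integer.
Answer: 1

Derivation:
Path from root to G: A -> G
Depth = number of edges = 1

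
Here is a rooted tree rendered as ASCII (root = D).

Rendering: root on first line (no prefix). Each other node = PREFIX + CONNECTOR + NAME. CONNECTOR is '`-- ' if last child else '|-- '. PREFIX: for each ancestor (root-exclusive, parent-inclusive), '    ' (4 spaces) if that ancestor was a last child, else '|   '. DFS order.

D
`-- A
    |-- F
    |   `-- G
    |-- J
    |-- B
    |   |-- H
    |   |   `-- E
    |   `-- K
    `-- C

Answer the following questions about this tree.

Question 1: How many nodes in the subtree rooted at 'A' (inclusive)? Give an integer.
Answer: 9

Derivation:
Subtree rooted at A contains: A, B, C, E, F, G, H, J, K
Count = 9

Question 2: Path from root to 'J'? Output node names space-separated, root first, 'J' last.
Walk down from root: D -> A -> J

Answer: D A J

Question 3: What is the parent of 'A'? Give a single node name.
Scan adjacency: A appears as child of D

Answer: D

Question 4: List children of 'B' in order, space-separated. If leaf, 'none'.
Answer: H K

Derivation:
Node B's children (from adjacency): H, K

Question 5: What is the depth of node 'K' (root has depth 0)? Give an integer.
Path from root to K: D -> A -> B -> K
Depth = number of edges = 3

Answer: 3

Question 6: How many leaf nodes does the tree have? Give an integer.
Leaves (nodes with no children): C, E, G, J, K

Answer: 5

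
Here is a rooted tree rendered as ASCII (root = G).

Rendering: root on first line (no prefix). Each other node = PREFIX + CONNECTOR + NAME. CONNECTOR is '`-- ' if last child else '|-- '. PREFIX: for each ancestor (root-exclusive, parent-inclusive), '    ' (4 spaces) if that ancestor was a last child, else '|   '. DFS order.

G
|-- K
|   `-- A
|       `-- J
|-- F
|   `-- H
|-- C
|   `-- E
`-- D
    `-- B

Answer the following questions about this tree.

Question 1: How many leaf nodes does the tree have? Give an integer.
Leaves (nodes with no children): B, E, H, J

Answer: 4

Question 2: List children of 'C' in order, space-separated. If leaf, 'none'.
Node C's children (from adjacency): E

Answer: E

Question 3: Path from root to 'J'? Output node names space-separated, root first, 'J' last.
Answer: G K A J

Derivation:
Walk down from root: G -> K -> A -> J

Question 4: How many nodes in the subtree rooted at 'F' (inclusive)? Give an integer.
Answer: 2

Derivation:
Subtree rooted at F contains: F, H
Count = 2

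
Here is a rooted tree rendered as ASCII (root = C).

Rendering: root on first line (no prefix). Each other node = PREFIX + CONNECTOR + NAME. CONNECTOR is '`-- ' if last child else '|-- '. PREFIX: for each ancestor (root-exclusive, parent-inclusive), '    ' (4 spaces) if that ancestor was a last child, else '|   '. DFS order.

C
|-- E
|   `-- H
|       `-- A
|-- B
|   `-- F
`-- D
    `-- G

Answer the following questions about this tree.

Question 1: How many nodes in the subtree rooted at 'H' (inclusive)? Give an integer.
Answer: 2

Derivation:
Subtree rooted at H contains: A, H
Count = 2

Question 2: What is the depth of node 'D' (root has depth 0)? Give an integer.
Path from root to D: C -> D
Depth = number of edges = 1

Answer: 1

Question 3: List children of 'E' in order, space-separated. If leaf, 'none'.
Answer: H

Derivation:
Node E's children (from adjacency): H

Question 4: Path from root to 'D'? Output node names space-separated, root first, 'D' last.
Walk down from root: C -> D

Answer: C D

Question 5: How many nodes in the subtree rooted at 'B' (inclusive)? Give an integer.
Subtree rooted at B contains: B, F
Count = 2

Answer: 2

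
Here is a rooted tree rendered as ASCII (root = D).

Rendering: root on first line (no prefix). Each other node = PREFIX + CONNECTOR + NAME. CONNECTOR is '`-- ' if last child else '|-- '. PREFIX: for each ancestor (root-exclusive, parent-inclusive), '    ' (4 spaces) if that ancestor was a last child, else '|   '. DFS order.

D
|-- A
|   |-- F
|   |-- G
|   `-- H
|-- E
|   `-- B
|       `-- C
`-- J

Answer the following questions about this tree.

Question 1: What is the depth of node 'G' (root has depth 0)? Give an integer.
Answer: 2

Derivation:
Path from root to G: D -> A -> G
Depth = number of edges = 2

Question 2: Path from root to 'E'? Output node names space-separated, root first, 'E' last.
Answer: D E

Derivation:
Walk down from root: D -> E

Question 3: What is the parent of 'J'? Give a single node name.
Answer: D

Derivation:
Scan adjacency: J appears as child of D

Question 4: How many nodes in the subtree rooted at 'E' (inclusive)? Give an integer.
Answer: 3

Derivation:
Subtree rooted at E contains: B, C, E
Count = 3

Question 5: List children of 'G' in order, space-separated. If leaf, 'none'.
Node G's children (from adjacency): (leaf)

Answer: none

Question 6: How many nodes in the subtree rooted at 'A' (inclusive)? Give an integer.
Answer: 4

Derivation:
Subtree rooted at A contains: A, F, G, H
Count = 4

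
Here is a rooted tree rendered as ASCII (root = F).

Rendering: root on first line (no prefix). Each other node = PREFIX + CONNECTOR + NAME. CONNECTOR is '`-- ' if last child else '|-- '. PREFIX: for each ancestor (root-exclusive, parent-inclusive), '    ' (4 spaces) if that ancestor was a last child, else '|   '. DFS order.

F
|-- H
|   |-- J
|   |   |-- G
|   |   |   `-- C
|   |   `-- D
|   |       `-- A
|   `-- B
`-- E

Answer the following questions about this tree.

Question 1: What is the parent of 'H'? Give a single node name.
Answer: F

Derivation:
Scan adjacency: H appears as child of F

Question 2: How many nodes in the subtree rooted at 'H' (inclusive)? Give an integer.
Subtree rooted at H contains: A, B, C, D, G, H, J
Count = 7

Answer: 7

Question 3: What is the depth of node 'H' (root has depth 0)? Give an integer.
Answer: 1

Derivation:
Path from root to H: F -> H
Depth = number of edges = 1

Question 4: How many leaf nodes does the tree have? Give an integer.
Answer: 4

Derivation:
Leaves (nodes with no children): A, B, C, E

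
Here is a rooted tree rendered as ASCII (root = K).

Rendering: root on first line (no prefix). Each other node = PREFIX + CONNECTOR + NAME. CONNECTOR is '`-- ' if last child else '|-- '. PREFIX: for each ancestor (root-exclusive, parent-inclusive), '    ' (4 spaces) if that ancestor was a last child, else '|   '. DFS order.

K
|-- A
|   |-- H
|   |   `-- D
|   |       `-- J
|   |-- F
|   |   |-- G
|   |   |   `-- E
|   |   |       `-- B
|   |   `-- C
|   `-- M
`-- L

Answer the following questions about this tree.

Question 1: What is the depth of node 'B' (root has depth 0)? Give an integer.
Answer: 5

Derivation:
Path from root to B: K -> A -> F -> G -> E -> B
Depth = number of edges = 5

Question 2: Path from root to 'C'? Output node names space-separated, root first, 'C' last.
Walk down from root: K -> A -> F -> C

Answer: K A F C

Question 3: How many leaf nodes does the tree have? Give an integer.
Leaves (nodes with no children): B, C, J, L, M

Answer: 5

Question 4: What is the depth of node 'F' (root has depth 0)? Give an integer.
Answer: 2

Derivation:
Path from root to F: K -> A -> F
Depth = number of edges = 2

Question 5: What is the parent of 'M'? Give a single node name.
Scan adjacency: M appears as child of A

Answer: A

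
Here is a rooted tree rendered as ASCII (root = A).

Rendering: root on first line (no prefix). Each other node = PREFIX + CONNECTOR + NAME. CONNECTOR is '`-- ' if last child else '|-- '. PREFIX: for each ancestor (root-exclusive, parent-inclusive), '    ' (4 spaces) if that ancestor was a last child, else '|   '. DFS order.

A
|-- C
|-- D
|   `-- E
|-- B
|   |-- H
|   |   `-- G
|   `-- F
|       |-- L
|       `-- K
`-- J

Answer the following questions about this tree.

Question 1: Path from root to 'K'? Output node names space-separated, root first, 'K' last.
Answer: A B F K

Derivation:
Walk down from root: A -> B -> F -> K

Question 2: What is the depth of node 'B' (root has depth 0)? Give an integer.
Answer: 1

Derivation:
Path from root to B: A -> B
Depth = number of edges = 1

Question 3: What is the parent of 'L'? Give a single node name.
Answer: F

Derivation:
Scan adjacency: L appears as child of F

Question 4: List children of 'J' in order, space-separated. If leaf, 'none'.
Answer: none

Derivation:
Node J's children (from adjacency): (leaf)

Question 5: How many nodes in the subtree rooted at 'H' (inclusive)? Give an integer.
Answer: 2

Derivation:
Subtree rooted at H contains: G, H
Count = 2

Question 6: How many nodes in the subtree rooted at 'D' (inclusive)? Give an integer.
Answer: 2

Derivation:
Subtree rooted at D contains: D, E
Count = 2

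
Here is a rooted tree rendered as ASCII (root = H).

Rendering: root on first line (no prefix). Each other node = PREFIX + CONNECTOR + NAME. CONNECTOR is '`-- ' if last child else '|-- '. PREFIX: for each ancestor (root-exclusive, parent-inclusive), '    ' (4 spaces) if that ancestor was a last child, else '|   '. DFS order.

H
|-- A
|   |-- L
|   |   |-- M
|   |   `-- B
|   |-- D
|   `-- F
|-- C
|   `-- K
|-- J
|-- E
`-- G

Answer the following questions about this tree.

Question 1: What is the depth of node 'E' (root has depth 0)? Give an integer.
Answer: 1

Derivation:
Path from root to E: H -> E
Depth = number of edges = 1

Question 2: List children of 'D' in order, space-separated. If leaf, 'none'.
Node D's children (from adjacency): (leaf)

Answer: none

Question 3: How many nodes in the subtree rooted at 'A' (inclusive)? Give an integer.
Subtree rooted at A contains: A, B, D, F, L, M
Count = 6

Answer: 6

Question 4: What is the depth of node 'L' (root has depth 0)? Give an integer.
Answer: 2

Derivation:
Path from root to L: H -> A -> L
Depth = number of edges = 2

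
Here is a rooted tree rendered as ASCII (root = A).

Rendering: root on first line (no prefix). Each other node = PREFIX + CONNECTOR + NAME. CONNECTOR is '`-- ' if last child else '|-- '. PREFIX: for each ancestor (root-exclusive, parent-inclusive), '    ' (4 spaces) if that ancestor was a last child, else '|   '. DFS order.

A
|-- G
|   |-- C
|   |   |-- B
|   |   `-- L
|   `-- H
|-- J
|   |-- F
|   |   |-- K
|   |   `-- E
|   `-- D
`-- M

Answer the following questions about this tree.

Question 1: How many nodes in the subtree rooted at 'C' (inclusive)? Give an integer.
Subtree rooted at C contains: B, C, L
Count = 3

Answer: 3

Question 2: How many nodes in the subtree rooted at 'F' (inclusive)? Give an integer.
Answer: 3

Derivation:
Subtree rooted at F contains: E, F, K
Count = 3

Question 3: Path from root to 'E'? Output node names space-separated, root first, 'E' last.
Answer: A J F E

Derivation:
Walk down from root: A -> J -> F -> E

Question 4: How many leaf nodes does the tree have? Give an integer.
Leaves (nodes with no children): B, D, E, H, K, L, M

Answer: 7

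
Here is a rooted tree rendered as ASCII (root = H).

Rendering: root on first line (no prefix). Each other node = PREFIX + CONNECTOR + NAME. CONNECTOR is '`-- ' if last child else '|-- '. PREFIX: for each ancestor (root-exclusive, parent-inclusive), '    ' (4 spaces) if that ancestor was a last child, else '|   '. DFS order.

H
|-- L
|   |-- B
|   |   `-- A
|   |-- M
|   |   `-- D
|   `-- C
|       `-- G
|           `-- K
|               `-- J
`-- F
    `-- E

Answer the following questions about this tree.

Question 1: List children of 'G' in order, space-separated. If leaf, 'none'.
Node G's children (from adjacency): K

Answer: K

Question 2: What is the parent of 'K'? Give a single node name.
Scan adjacency: K appears as child of G

Answer: G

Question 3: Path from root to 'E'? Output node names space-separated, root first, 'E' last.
Walk down from root: H -> F -> E

Answer: H F E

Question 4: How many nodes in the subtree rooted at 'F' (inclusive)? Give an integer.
Subtree rooted at F contains: E, F
Count = 2

Answer: 2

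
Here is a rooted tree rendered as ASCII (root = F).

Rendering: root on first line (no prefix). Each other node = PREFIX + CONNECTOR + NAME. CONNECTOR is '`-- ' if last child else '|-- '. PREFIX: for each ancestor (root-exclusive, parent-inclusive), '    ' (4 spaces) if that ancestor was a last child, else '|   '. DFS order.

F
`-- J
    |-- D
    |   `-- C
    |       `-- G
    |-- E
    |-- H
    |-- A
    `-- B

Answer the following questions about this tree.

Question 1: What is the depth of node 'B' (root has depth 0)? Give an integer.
Path from root to B: F -> J -> B
Depth = number of edges = 2

Answer: 2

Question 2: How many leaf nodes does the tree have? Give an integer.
Answer: 5

Derivation:
Leaves (nodes with no children): A, B, E, G, H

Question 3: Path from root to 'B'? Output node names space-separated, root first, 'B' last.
Answer: F J B

Derivation:
Walk down from root: F -> J -> B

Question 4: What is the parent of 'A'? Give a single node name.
Answer: J

Derivation:
Scan adjacency: A appears as child of J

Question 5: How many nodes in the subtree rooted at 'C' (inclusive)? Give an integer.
Subtree rooted at C contains: C, G
Count = 2

Answer: 2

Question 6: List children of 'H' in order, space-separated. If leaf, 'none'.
Node H's children (from adjacency): (leaf)

Answer: none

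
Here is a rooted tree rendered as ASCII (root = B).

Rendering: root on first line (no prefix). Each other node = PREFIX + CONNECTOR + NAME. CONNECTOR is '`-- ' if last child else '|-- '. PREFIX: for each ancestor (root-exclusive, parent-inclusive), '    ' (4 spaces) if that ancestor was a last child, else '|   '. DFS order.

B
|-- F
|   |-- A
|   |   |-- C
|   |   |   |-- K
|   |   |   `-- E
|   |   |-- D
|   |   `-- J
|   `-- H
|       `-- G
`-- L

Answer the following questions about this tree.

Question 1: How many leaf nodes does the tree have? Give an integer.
Leaves (nodes with no children): D, E, G, J, K, L

Answer: 6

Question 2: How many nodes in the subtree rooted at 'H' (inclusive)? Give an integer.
Answer: 2

Derivation:
Subtree rooted at H contains: G, H
Count = 2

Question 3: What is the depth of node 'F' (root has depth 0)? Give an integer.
Path from root to F: B -> F
Depth = number of edges = 1

Answer: 1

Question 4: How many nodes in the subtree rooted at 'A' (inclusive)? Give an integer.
Answer: 6

Derivation:
Subtree rooted at A contains: A, C, D, E, J, K
Count = 6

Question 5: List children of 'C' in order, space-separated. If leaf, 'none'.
Answer: K E

Derivation:
Node C's children (from adjacency): K, E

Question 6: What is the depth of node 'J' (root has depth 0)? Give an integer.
Answer: 3

Derivation:
Path from root to J: B -> F -> A -> J
Depth = number of edges = 3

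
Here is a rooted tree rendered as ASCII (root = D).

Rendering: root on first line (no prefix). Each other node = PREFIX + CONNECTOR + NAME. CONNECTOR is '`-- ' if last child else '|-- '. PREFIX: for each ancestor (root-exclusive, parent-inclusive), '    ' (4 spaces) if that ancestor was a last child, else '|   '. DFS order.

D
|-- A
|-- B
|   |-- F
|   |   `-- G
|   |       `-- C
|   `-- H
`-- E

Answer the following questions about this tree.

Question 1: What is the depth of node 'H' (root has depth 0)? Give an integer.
Path from root to H: D -> B -> H
Depth = number of edges = 2

Answer: 2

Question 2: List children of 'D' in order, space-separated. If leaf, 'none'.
Node D's children (from adjacency): A, B, E

Answer: A B E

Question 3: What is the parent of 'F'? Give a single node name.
Scan adjacency: F appears as child of B

Answer: B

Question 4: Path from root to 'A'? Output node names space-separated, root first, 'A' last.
Answer: D A

Derivation:
Walk down from root: D -> A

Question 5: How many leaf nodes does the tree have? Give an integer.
Answer: 4

Derivation:
Leaves (nodes with no children): A, C, E, H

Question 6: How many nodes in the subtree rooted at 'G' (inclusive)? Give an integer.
Subtree rooted at G contains: C, G
Count = 2

Answer: 2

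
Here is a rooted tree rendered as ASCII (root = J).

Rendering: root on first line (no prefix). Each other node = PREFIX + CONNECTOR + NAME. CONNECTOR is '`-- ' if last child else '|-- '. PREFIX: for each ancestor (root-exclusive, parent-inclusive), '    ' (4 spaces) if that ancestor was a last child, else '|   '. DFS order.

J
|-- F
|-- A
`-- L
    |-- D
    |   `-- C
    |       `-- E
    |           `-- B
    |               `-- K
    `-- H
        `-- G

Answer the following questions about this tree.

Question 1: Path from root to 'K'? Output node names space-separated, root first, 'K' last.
Walk down from root: J -> L -> D -> C -> E -> B -> K

Answer: J L D C E B K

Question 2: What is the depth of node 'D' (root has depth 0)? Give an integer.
Path from root to D: J -> L -> D
Depth = number of edges = 2

Answer: 2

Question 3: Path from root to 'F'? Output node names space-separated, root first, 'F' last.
Answer: J F

Derivation:
Walk down from root: J -> F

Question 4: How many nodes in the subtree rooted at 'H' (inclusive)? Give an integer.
Subtree rooted at H contains: G, H
Count = 2

Answer: 2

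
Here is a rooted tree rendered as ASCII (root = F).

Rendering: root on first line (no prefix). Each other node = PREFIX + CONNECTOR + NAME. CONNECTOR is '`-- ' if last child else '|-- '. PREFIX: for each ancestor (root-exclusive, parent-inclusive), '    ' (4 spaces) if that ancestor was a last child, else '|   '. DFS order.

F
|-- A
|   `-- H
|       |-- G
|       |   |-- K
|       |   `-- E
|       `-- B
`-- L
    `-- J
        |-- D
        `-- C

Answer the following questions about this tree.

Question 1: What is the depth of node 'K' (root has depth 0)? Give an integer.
Path from root to K: F -> A -> H -> G -> K
Depth = number of edges = 4

Answer: 4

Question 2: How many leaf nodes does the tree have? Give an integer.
Leaves (nodes with no children): B, C, D, E, K

Answer: 5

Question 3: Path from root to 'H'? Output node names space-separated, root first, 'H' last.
Answer: F A H

Derivation:
Walk down from root: F -> A -> H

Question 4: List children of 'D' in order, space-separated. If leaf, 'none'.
Node D's children (from adjacency): (leaf)

Answer: none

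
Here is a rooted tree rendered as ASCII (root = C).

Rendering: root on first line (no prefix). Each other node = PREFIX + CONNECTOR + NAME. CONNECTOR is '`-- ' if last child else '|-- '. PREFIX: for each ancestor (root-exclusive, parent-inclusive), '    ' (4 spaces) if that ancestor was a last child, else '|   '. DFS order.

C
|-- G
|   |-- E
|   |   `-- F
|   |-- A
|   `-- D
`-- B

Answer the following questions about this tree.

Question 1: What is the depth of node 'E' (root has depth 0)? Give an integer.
Answer: 2

Derivation:
Path from root to E: C -> G -> E
Depth = number of edges = 2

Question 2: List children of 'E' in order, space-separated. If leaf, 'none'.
Answer: F

Derivation:
Node E's children (from adjacency): F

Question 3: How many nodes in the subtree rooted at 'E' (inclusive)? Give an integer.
Subtree rooted at E contains: E, F
Count = 2

Answer: 2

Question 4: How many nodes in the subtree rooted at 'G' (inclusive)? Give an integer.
Subtree rooted at G contains: A, D, E, F, G
Count = 5

Answer: 5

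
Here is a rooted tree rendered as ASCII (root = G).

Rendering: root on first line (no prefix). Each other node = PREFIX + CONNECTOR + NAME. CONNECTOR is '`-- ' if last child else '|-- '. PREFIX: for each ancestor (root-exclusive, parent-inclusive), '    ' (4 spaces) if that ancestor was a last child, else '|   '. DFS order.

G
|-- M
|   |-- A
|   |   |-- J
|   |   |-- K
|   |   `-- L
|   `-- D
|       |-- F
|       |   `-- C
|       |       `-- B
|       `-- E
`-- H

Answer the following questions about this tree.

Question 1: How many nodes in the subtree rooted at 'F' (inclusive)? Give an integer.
Answer: 3

Derivation:
Subtree rooted at F contains: B, C, F
Count = 3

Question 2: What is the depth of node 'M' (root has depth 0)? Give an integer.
Answer: 1

Derivation:
Path from root to M: G -> M
Depth = number of edges = 1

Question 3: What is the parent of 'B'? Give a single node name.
Scan adjacency: B appears as child of C

Answer: C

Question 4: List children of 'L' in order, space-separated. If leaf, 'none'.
Answer: none

Derivation:
Node L's children (from adjacency): (leaf)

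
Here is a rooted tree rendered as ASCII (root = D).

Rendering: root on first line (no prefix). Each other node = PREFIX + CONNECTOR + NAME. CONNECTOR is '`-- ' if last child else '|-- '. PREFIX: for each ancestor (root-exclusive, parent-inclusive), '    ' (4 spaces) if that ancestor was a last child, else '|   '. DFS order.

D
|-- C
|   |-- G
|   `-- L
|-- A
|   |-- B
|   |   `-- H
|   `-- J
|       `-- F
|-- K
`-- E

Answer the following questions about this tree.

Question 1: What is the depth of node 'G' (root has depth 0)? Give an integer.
Answer: 2

Derivation:
Path from root to G: D -> C -> G
Depth = number of edges = 2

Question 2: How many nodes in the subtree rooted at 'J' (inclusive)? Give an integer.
Subtree rooted at J contains: F, J
Count = 2

Answer: 2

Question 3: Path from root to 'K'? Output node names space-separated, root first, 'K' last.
Walk down from root: D -> K

Answer: D K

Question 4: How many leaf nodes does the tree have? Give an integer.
Answer: 6

Derivation:
Leaves (nodes with no children): E, F, G, H, K, L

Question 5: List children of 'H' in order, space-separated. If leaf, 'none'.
Node H's children (from adjacency): (leaf)

Answer: none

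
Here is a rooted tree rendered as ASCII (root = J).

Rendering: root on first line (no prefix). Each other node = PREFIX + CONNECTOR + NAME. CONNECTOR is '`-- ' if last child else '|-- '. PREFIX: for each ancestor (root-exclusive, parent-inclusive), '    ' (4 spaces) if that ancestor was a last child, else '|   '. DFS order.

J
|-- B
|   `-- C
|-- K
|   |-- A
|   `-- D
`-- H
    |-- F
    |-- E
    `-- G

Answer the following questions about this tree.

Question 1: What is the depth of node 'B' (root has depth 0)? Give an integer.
Path from root to B: J -> B
Depth = number of edges = 1

Answer: 1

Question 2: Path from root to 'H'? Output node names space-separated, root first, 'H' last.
Walk down from root: J -> H

Answer: J H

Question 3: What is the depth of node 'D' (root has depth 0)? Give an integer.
Path from root to D: J -> K -> D
Depth = number of edges = 2

Answer: 2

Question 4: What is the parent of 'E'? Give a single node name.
Scan adjacency: E appears as child of H

Answer: H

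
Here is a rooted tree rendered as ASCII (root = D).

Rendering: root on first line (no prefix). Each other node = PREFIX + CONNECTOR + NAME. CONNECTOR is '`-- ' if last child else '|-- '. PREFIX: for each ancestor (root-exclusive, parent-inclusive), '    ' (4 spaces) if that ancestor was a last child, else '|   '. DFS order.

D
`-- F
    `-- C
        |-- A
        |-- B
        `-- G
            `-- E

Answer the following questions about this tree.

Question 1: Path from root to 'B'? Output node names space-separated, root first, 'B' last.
Answer: D F C B

Derivation:
Walk down from root: D -> F -> C -> B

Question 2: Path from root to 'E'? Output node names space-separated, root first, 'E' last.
Answer: D F C G E

Derivation:
Walk down from root: D -> F -> C -> G -> E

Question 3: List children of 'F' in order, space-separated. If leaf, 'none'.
Node F's children (from adjacency): C

Answer: C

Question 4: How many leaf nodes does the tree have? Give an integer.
Leaves (nodes with no children): A, B, E

Answer: 3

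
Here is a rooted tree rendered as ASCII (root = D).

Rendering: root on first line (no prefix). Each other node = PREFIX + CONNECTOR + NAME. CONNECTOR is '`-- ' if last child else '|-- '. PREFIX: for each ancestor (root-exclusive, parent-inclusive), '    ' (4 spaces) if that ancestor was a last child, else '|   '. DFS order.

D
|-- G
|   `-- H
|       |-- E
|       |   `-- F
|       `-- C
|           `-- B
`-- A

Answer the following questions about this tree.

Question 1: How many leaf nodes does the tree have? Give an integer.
Leaves (nodes with no children): A, B, F

Answer: 3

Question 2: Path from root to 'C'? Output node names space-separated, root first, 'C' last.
Answer: D G H C

Derivation:
Walk down from root: D -> G -> H -> C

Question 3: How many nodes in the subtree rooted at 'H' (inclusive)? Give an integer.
Subtree rooted at H contains: B, C, E, F, H
Count = 5

Answer: 5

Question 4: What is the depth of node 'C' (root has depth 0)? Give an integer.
Path from root to C: D -> G -> H -> C
Depth = number of edges = 3

Answer: 3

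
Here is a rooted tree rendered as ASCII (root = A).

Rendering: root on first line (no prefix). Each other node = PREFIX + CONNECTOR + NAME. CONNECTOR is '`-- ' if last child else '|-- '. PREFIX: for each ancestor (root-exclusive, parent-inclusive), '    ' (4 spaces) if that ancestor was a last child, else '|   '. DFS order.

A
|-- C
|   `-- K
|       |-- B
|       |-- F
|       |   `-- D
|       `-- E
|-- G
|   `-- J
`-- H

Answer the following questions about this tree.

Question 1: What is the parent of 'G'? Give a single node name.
Scan adjacency: G appears as child of A

Answer: A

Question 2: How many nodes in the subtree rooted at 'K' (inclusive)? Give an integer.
Answer: 5

Derivation:
Subtree rooted at K contains: B, D, E, F, K
Count = 5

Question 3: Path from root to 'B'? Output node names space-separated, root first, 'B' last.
Walk down from root: A -> C -> K -> B

Answer: A C K B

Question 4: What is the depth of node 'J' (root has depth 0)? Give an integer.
Answer: 2

Derivation:
Path from root to J: A -> G -> J
Depth = number of edges = 2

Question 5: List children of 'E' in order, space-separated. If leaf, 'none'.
Node E's children (from adjacency): (leaf)

Answer: none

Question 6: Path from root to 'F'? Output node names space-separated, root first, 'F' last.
Answer: A C K F

Derivation:
Walk down from root: A -> C -> K -> F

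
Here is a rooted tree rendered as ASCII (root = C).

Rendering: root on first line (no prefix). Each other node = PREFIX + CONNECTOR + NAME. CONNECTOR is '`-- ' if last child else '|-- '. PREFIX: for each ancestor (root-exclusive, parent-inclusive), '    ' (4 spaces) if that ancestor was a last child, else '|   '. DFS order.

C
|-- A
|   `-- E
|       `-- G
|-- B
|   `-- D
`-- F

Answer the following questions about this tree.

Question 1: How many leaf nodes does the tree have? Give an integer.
Answer: 3

Derivation:
Leaves (nodes with no children): D, F, G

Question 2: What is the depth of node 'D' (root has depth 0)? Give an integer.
Answer: 2

Derivation:
Path from root to D: C -> B -> D
Depth = number of edges = 2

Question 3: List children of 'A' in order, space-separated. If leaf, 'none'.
Answer: E

Derivation:
Node A's children (from adjacency): E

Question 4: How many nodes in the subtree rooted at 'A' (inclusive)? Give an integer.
Subtree rooted at A contains: A, E, G
Count = 3

Answer: 3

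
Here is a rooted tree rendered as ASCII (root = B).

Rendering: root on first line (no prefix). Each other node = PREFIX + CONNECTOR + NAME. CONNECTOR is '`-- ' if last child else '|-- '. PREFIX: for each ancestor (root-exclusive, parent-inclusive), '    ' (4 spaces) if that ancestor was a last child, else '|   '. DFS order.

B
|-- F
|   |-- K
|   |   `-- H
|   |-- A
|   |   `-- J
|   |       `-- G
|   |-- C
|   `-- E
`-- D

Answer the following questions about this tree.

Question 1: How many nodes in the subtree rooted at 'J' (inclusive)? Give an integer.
Subtree rooted at J contains: G, J
Count = 2

Answer: 2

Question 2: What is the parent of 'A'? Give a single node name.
Scan adjacency: A appears as child of F

Answer: F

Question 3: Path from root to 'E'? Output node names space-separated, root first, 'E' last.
Answer: B F E

Derivation:
Walk down from root: B -> F -> E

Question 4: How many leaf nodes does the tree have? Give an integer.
Leaves (nodes with no children): C, D, E, G, H

Answer: 5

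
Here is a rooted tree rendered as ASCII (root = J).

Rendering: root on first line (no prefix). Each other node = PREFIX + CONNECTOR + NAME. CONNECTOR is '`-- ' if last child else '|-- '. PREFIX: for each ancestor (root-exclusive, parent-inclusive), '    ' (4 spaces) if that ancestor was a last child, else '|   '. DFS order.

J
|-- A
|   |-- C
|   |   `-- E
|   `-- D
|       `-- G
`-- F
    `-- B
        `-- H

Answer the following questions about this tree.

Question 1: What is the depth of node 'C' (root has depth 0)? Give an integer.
Answer: 2

Derivation:
Path from root to C: J -> A -> C
Depth = number of edges = 2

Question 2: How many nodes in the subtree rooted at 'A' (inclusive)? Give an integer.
Subtree rooted at A contains: A, C, D, E, G
Count = 5

Answer: 5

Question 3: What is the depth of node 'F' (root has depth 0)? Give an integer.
Answer: 1

Derivation:
Path from root to F: J -> F
Depth = number of edges = 1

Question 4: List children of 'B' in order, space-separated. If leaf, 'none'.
Node B's children (from adjacency): H

Answer: H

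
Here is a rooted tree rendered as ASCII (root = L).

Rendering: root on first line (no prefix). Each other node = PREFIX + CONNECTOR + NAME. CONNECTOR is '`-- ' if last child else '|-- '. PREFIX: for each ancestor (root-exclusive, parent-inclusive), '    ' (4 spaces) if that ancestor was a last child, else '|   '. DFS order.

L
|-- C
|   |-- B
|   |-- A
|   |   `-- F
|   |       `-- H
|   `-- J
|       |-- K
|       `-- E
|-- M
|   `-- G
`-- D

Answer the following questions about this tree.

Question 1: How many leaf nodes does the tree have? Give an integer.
Answer: 6

Derivation:
Leaves (nodes with no children): B, D, E, G, H, K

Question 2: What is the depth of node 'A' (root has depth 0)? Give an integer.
Answer: 2

Derivation:
Path from root to A: L -> C -> A
Depth = number of edges = 2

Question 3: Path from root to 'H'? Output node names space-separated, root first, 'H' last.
Answer: L C A F H

Derivation:
Walk down from root: L -> C -> A -> F -> H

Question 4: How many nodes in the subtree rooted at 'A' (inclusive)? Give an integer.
Answer: 3

Derivation:
Subtree rooted at A contains: A, F, H
Count = 3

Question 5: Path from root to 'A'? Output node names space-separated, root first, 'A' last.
Walk down from root: L -> C -> A

Answer: L C A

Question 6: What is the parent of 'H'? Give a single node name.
Answer: F

Derivation:
Scan adjacency: H appears as child of F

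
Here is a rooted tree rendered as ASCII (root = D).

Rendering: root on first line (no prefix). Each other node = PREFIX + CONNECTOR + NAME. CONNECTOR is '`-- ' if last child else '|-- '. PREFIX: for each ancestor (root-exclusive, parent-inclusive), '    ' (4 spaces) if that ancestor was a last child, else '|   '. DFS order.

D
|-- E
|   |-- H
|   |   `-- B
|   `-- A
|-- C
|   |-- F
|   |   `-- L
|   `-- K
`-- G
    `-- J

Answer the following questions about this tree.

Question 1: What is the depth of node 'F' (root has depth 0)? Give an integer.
Answer: 2

Derivation:
Path from root to F: D -> C -> F
Depth = number of edges = 2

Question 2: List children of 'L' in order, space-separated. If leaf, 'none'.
Node L's children (from adjacency): (leaf)

Answer: none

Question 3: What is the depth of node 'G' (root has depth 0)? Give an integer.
Path from root to G: D -> G
Depth = number of edges = 1

Answer: 1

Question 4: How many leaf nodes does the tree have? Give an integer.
Leaves (nodes with no children): A, B, J, K, L

Answer: 5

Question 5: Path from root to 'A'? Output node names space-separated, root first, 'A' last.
Walk down from root: D -> E -> A

Answer: D E A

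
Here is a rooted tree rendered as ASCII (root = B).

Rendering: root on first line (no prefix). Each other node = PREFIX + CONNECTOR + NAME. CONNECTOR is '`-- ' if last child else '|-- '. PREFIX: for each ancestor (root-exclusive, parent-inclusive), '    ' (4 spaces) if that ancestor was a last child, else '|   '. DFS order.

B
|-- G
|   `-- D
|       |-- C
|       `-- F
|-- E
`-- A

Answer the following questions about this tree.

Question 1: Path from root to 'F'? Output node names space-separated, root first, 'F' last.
Answer: B G D F

Derivation:
Walk down from root: B -> G -> D -> F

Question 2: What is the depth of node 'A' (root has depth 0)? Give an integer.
Answer: 1

Derivation:
Path from root to A: B -> A
Depth = number of edges = 1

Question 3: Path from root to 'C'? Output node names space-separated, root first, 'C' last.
Answer: B G D C

Derivation:
Walk down from root: B -> G -> D -> C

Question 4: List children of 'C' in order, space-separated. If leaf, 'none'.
Answer: none

Derivation:
Node C's children (from adjacency): (leaf)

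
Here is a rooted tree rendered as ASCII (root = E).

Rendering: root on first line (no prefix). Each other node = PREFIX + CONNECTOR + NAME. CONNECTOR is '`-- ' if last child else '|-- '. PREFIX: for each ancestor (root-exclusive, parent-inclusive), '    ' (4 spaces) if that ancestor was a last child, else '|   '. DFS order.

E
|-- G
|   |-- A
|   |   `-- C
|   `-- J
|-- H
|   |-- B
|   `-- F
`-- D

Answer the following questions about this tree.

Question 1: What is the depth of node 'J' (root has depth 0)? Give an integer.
Answer: 2

Derivation:
Path from root to J: E -> G -> J
Depth = number of edges = 2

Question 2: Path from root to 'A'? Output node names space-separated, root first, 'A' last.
Answer: E G A

Derivation:
Walk down from root: E -> G -> A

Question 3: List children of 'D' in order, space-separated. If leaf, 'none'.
Node D's children (from adjacency): (leaf)

Answer: none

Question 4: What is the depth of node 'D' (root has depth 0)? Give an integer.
Answer: 1

Derivation:
Path from root to D: E -> D
Depth = number of edges = 1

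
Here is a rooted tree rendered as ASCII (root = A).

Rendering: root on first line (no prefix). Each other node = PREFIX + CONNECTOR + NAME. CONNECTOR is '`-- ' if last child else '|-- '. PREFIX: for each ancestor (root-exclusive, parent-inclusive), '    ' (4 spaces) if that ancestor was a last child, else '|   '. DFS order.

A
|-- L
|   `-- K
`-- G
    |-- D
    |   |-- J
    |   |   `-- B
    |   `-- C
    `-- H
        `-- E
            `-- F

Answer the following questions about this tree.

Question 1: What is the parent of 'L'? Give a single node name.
Scan adjacency: L appears as child of A

Answer: A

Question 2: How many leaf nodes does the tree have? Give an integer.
Leaves (nodes with no children): B, C, F, K

Answer: 4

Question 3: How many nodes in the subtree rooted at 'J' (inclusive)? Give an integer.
Subtree rooted at J contains: B, J
Count = 2

Answer: 2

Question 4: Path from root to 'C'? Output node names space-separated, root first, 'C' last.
Walk down from root: A -> G -> D -> C

Answer: A G D C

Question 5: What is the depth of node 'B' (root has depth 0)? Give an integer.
Path from root to B: A -> G -> D -> J -> B
Depth = number of edges = 4

Answer: 4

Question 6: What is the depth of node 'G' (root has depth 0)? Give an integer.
Answer: 1

Derivation:
Path from root to G: A -> G
Depth = number of edges = 1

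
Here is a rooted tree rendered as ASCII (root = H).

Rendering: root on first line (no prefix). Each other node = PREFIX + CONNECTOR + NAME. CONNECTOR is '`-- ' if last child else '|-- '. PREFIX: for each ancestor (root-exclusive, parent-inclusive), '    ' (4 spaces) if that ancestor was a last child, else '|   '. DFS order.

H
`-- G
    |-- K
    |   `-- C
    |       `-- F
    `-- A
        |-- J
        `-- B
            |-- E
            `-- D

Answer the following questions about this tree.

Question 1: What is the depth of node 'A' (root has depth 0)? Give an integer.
Answer: 2

Derivation:
Path from root to A: H -> G -> A
Depth = number of edges = 2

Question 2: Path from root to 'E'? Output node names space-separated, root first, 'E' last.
Walk down from root: H -> G -> A -> B -> E

Answer: H G A B E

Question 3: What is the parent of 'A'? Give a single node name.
Answer: G

Derivation:
Scan adjacency: A appears as child of G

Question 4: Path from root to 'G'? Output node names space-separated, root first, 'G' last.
Answer: H G

Derivation:
Walk down from root: H -> G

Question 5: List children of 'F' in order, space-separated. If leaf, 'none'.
Node F's children (from adjacency): (leaf)

Answer: none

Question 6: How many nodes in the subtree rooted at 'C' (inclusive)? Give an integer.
Subtree rooted at C contains: C, F
Count = 2

Answer: 2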